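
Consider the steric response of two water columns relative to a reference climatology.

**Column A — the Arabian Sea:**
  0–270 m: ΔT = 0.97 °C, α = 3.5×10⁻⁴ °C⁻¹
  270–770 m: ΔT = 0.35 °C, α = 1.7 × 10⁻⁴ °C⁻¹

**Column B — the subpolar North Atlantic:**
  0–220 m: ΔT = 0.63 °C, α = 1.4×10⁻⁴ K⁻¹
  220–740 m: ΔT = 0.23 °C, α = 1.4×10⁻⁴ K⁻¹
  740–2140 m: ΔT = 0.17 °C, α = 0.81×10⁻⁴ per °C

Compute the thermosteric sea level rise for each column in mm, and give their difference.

A 3.5×10⁻⁴ × 0.97 × 270 = 0.091665 m
A 500 × 1.7×10⁻⁴ × 0.35 = 0.02975 m
A total: 0.121415 m
B Layer 1: 220 × 1.4×10⁻⁴ × 0.63 = 0.019404 m
B 220–740 m: 1.4×10⁻⁴ × 520 × 0.23 = 0.016744 m
B 1400 × 0.81×10⁻⁴ × 0.17 = 0.019278 m
B total: 0.055426 m
Difference: 0.121415 − 0.055426 = 0.065989 m

A: 120 mm; B: 55 mm; difference 66 mm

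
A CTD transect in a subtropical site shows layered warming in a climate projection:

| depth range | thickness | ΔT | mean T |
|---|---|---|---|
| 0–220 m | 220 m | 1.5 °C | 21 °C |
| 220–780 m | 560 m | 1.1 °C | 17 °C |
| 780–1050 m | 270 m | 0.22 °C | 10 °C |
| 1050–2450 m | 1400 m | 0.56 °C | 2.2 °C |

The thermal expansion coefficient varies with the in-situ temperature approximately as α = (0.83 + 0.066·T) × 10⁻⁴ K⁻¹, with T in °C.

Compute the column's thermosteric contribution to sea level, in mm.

Δh = 279 mm

Layer 1: α = (0.83 + 0.066×21)×10⁻⁴ = 2.216×10⁻⁴ K⁻¹
Layer 2: α = (0.83 + 0.066×17)×10⁻⁴ = 1.952×10⁻⁴ K⁻¹
Layer 3: α = (0.83 + 0.066×10)×10⁻⁴ = 1.49×10⁻⁴ K⁻¹
Layer 4: α = (0.83 + 0.066×2.2)×10⁻⁴ = 0.9752×10⁻⁴ K⁻¹
220 × 2.216×10⁻⁴ × 1.5 = 0.073128 m
Layer 2: 560 × 1.1 × 1.952×10⁻⁴ = 0.1202432 m
Layer 3: 1.49×10⁻⁴ × 270 × 0.22 = 0.0088506 m
Layer 4: 0.9752×10⁻⁴ × 0.56 × 1400 = 0.07645568 m
Δh = 0.073128 + 0.1202432 + 0.0088506 + 0.07645568 = 0.27867748 m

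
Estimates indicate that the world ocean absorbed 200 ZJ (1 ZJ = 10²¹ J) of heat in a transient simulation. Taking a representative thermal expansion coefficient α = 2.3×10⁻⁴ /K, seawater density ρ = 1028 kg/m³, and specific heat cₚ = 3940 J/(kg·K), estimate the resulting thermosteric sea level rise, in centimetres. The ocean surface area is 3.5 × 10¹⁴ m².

Per unit area: Q = 200×10²¹ / (3.5×10¹⁴) ≈ 5.714×10⁸ J/m²
Δh = αQ/(ρcₚ) = 2.3×10⁻⁴ × 5.714×10⁸ / (1028 × 3940) ≈ 0.032447 m

Δh = 3.24 cm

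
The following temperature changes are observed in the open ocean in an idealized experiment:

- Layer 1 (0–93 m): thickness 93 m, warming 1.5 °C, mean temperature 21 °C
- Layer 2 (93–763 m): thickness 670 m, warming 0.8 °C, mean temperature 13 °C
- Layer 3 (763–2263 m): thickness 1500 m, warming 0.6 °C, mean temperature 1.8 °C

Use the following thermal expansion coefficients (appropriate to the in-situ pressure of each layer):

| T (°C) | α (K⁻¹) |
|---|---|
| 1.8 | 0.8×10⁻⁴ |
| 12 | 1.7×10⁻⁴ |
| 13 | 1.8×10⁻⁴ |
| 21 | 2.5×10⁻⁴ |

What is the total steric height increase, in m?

0.203 m

Layer 1 at 21 °C → α = 2.5×10⁻⁴ K⁻¹
Layer 2 at 13 °C → α = 1.8×10⁻⁴ K⁻¹
Layer 3 at 1.8 °C → α = 0.8×10⁻⁴ K⁻¹
Layer 1: 2.5×10⁻⁴ × 93 × 1.5 = 0.034875 m
0.8 × 670 × 1.8×10⁻⁴ = 0.09648 m
763–2263 m: 1500 × 0.8×10⁻⁴ × 0.6 = 0.07200 m
Δh = 0.034875 + 0.09648 + 0.07200 = 0.203355 m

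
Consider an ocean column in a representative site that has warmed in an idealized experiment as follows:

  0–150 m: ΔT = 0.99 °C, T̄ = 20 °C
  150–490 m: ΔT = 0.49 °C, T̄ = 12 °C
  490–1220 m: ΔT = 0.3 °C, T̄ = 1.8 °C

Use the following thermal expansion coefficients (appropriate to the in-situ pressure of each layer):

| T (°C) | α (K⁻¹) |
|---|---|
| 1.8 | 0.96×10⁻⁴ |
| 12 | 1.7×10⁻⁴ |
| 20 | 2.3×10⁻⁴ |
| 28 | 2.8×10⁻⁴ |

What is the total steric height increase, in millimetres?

Δh = 84 mm

Layer 1 at 20 °C → α = 2.3×10⁻⁴ K⁻¹
Layer 2 at 12 °C → α = 1.7×10⁻⁴ K⁻¹
Layer 3 at 1.8 °C → α = 0.96×10⁻⁴ K⁻¹
Layer 1: 150 × 0.99 × 2.3×10⁻⁴ = 0.034155 m
1.7×10⁻⁴ × 340 × 0.49 = 0.028322 m
730 × 0.96×10⁻⁴ × 0.3 = 0.021024 m
Δh = 0.034155 + 0.028322 + 0.021024 = 0.083501 m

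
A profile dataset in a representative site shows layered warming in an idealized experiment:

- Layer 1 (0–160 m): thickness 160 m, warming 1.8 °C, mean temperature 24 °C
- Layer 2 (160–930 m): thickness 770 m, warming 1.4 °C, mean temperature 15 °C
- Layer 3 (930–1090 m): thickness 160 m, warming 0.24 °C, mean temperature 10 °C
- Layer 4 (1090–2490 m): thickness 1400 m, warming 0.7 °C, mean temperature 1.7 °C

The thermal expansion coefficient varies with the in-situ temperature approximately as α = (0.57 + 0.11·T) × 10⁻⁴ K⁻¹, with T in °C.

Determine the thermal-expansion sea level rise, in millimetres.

Δh ≈ 412 mm

Layer 1: α = (0.57 + 0.11×24)×10⁻⁴ = 3.21×10⁻⁴ K⁻¹
Layer 2: α = (0.57 + 0.11×15)×10⁻⁴ = 2.22×10⁻⁴ K⁻¹
Layer 3: α = (0.57 + 0.11×10)×10⁻⁴ = 1.67×10⁻⁴ K⁻¹
Layer 4: α = (0.57 + 0.11×1.7)×10⁻⁴ = 0.757×10⁻⁴ K⁻¹
Layer 1: 160 × 1.8 × 3.21×10⁻⁴ = 0.092448 m
Layer 2: 770 × 2.22×10⁻⁴ × 1.4 = 0.239316 m
160 × 0.24 × 1.67×10⁻⁴ = 0.0064128 m
Layer 4: 0.7 × 0.757×10⁻⁴ × 1400 = 0.074186 m
Δh = 0.092448 + 0.239316 + 0.0064128 + 0.074186 = 0.4123628 m ≈ 412 mm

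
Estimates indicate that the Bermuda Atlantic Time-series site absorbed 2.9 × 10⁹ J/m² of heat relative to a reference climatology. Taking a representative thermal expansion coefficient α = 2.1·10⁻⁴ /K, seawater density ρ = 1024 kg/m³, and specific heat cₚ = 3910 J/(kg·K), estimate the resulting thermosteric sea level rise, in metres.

Δh ≈ 0.152 m

Δh = αQ/(ρcₚ) = 2.1×10⁻⁴ × 2.9×10⁹ / (1024 × 3910) ≈ 0.15210 m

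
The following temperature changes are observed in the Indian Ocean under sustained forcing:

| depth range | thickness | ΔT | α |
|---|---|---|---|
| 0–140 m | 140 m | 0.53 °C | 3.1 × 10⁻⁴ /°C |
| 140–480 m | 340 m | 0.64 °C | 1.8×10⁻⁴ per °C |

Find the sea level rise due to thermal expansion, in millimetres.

Δh ≈ 62 mm

Layer 1: 0.53 × 3.1×10⁻⁴ × 140 = 0.023002 m
Layer 2: 340 × 0.64 × 1.8×10⁻⁴ = 0.039168 m
Δh = 0.023002 + 0.039168 = 0.06217 m ≈ 62 mm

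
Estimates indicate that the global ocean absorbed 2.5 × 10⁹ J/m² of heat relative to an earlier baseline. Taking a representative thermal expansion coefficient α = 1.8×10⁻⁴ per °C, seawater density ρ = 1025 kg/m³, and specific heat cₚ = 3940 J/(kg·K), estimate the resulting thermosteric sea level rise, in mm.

Δh = αQ/(ρcₚ) = 1.8×10⁻⁴ × 2.5×10⁹ / (1025 × 3940) ≈ 0.11143 m

110 mm of thermosteric rise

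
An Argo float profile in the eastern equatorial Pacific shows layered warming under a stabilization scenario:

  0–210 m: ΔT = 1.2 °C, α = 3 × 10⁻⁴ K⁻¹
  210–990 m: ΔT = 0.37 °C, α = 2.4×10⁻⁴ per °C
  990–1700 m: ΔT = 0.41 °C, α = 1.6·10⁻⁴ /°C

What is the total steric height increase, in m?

0–210 m: 3×10⁻⁴ × 1.2 × 210 = 0.07560 m
2.4×10⁻⁴ × 780 × 0.37 = 0.069264 m
990–1700 m: 0.41 × 710 × 1.6×10⁻⁴ = 0.046576 m
Δh = 0.07560 + 0.069264 + 0.046576 = 0.19144 m

0.191 m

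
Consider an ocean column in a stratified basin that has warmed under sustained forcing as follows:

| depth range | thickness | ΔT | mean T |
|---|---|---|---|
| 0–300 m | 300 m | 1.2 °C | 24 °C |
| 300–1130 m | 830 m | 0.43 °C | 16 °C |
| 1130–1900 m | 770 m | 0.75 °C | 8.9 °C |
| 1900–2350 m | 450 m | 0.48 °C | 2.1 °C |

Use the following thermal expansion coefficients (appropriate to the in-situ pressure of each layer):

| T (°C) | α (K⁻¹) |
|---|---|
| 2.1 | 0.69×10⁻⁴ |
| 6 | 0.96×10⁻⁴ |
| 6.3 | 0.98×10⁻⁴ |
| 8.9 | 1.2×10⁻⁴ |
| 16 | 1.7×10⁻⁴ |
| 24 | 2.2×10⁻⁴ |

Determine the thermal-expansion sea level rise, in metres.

Layer 1 at 24 °C → α = 2.2×10⁻⁴ K⁻¹
Layer 2 at 16 °C → α = 1.7×10⁻⁴ K⁻¹
Layer 3 at 8.9 °C → α = 1.2×10⁻⁴ K⁻¹
Layer 4 at 2.1 °C → α = 0.69×10⁻⁴ K⁻¹
0–300 m: 1.2 × 300 × 2.2×10⁻⁴ = 0.07920 m
300–1130 m: 830 × 1.7×10⁻⁴ × 0.43 = 0.060673 m
Layer 3: 0.75 × 1.2×10⁻⁴ × 770 = 0.06930 m
Layer 4: 450 × 0.48 × 0.69×10⁻⁴ = 0.014904 m
Δh = 0.07920 + 0.060673 + 0.06930 + 0.014904 = 0.224077 m

about 0.224 m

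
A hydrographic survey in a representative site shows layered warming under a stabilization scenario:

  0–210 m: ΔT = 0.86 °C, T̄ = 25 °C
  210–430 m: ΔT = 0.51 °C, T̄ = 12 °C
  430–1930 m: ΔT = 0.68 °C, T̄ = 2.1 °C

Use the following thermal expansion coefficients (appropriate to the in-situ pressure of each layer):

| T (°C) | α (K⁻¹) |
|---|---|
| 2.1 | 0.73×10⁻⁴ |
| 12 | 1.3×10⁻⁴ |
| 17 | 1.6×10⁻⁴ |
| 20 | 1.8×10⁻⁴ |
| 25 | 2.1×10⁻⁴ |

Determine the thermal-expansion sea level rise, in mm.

127 mm

Layer 1 at 25 °C → α = 2.1×10⁻⁴ K⁻¹
Layer 2 at 12 °C → α = 1.3×10⁻⁴ K⁻¹
Layer 3 at 2.1 °C → α = 0.73×10⁻⁴ K⁻¹
Layer 1: 210 × 0.86 × 2.1×10⁻⁴ = 0.037926 m
Layer 2: 0.51 × 1.3×10⁻⁴ × 220 = 0.014586 m
Layer 3: 0.73×10⁻⁴ × 0.68 × 1500 = 0.07446 m
Δh = 0.037926 + 0.014586 + 0.07446 = 0.126972 m ≈ 127 mm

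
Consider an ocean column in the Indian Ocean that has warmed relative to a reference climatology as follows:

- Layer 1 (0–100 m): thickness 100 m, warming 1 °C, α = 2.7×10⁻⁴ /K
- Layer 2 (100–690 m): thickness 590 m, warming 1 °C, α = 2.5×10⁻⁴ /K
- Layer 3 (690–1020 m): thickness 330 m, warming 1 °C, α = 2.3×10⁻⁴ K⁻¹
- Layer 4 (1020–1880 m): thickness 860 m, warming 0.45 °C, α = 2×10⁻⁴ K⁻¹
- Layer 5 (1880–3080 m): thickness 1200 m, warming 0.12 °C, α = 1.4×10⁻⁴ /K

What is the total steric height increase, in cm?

about 35 cm

1 × 100 × 2.7×10⁻⁴ = 0.02700 m
1 × 2.5×10⁻⁴ × 590 = 0.14750 m
330 × 2.3×10⁻⁴ × 1 = 0.07590 m
1020–1880 m: 2×10⁻⁴ × 860 × 0.45 = 0.07740 m
Layer 5: 1.4×10⁻⁴ × 0.12 × 1200 = 0.02016 m
Δh = 0.02700 + 0.14750 + 0.07590 + 0.07740 + 0.02016 = 0.34796 m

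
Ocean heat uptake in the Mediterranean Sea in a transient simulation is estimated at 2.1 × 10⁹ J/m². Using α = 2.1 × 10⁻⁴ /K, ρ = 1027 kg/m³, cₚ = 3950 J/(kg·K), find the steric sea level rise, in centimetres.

Δh = αQ/(ρcₚ) = 2.1×10⁻⁴ × 2.1×10⁹ / (1027 × 3950) ≈ 0.10871 m

Δh = 10.9 cm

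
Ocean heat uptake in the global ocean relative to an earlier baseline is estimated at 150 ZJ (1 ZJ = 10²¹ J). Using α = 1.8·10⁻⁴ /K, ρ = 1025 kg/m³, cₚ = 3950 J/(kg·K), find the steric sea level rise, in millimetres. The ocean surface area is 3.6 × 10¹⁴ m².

Δh ≈ 18.5 mm

Per unit area: Q = 150×10²¹ / (3.6×10¹⁴) ≈ 4.167×10⁸ J/m²
Δh = αQ/(ρcₚ) = 1.8×10⁻⁴ × 4.167×10⁸ / (1025 × 3950) ≈ 0.018526 m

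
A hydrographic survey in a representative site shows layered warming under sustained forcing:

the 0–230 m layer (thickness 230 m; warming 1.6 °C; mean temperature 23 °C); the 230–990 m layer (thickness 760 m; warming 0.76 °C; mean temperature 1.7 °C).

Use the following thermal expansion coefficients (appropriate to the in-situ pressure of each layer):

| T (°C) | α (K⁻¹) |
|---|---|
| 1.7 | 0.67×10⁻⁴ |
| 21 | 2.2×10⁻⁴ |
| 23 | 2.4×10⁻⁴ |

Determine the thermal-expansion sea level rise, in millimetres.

Δh = 130 mm

Layer 1 at 23 °C → α = 2.4×10⁻⁴ K⁻¹
Layer 2 at 1.7 °C → α = 0.67×10⁻⁴ K⁻¹
Layer 1: 2.4×10⁻⁴ × 1.6 × 230 = 0.08832 m
Layer 2: 0.76 × 760 × 0.67×10⁻⁴ = 0.0386992 m
Δh = 0.08832 + 0.0386992 = 0.1270192 m ≈ 130 mm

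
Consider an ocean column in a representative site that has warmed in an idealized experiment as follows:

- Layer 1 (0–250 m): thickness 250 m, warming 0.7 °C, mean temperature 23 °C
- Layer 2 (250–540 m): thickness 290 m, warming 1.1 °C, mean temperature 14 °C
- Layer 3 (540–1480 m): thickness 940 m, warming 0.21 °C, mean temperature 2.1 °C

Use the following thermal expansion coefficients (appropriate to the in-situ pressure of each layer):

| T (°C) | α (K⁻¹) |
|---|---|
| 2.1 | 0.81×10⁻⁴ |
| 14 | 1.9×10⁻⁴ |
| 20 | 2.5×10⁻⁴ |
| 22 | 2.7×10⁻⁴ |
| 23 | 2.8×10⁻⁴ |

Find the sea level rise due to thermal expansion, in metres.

Layer 1 at 23 °C → α = 2.8×10⁻⁴ K⁻¹
Layer 2 at 14 °C → α = 1.9×10⁻⁴ K⁻¹
Layer 3 at 2.1 °C → α = 0.81×10⁻⁴ K⁻¹
0.7 × 2.8×10⁻⁴ × 250 = 0.04900 m
Layer 2: 1.9×10⁻⁴ × 1.1 × 290 = 0.06061 m
540–1480 m: 0.81×10⁻⁴ × 940 × 0.21 = 0.0159894 m
Δh = 0.04900 + 0.06061 + 0.0159894 = 0.1255994 m

Δh = 0.126 m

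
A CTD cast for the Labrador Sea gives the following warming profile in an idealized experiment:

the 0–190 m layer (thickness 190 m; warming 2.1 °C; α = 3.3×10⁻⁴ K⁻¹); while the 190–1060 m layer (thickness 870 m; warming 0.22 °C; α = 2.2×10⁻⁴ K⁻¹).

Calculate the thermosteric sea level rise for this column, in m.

Δh = 0.174 m

Layer 1: 190 × 2.1 × 3.3×10⁻⁴ = 0.13167 m
2.2×10⁻⁴ × 0.22 × 870 = 0.042108 m
Δh = 0.13167 + 0.042108 = 0.173778 m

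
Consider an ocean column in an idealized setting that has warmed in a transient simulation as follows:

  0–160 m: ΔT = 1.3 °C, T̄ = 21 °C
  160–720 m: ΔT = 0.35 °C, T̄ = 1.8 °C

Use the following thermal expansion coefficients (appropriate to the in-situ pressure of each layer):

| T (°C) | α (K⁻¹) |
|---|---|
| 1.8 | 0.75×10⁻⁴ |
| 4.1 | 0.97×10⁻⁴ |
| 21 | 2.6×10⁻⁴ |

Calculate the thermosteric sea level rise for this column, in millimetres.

Layer 1 at 21 °C → α = 2.6×10⁻⁴ K⁻¹
Layer 2 at 1.8 °C → α = 0.75×10⁻⁴ K⁻¹
0–160 m: 2.6×10⁻⁴ × 160 × 1.3 = 0.05408 m
Layer 2: 0.75×10⁻⁴ × 560 × 0.35 = 0.01470 m
Δh = 0.05408 + 0.01470 = 0.06878 m ≈ 69 mm

about 69 mm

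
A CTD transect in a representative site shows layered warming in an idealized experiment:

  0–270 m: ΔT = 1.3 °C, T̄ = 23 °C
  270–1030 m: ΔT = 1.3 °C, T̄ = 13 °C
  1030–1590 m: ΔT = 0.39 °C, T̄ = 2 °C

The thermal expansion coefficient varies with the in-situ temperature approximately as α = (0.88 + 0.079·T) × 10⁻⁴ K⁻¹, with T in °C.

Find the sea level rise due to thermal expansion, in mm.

Layer 1: α = (0.88 + 0.079×23)×10⁻⁴ = 2.697×10⁻⁴ K⁻¹
Layer 2: α = (0.88 + 0.079×13)×10⁻⁴ = 1.907×10⁻⁴ K⁻¹
Layer 3: α = (0.88 + 0.079×2)×10⁻⁴ = 1.038×10⁻⁴ K⁻¹
270 × 2.697×10⁻⁴ × 1.3 = 0.0946647 m
1.907×10⁻⁴ × 760 × 1.3 = 0.1884116 m
1030–1590 m: 0.39 × 1.038×10⁻⁴ × 560 = 0.02266992 m
Δh = 0.0946647 + 0.1884116 + 0.02266992 = 0.30574622 m ≈ 306 mm

Δh = 306 mm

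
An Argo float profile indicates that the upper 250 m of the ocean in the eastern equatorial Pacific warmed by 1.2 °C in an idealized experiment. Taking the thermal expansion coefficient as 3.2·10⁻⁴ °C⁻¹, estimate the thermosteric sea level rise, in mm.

about 96 mm

Δh = αΔT·H = 3.2×10⁻⁴ × 1.2 × 250 = 0.09600 m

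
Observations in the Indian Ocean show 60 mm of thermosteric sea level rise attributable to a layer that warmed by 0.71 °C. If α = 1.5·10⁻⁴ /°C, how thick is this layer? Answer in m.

H = Δh/(αΔT) = 0.06 / (1.5×10⁻⁴ × 0.71) ≈ 563.4 m

about 563 m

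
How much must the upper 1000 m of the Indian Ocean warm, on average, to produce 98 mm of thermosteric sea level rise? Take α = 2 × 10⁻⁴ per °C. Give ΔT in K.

ΔT ≈ 0.490 K

ΔT = Δh/(αH) = 0.098 / (2×10⁻⁴ × 1000) = 0.4900 K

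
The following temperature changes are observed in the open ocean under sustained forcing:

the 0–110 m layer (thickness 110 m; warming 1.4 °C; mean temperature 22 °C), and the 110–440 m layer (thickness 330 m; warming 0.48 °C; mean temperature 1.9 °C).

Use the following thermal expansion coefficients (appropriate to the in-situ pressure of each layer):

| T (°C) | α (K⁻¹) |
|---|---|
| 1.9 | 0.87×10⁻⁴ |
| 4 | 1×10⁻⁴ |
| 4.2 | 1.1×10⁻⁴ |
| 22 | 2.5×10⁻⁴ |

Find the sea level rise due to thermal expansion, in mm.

Δh ≈ 52.3 mm

Layer 1 at 22 °C → α = 2.5×10⁻⁴ K⁻¹
Layer 2 at 1.9 °C → α = 0.87×10⁻⁴ K⁻¹
Layer 1: 110 × 2.5×10⁻⁴ × 1.4 = 0.03850 m
110–440 m: 330 × 0.48 × 0.87×10⁻⁴ = 0.0137808 m
Δh = 0.03850 + 0.0137808 = 0.0522808 m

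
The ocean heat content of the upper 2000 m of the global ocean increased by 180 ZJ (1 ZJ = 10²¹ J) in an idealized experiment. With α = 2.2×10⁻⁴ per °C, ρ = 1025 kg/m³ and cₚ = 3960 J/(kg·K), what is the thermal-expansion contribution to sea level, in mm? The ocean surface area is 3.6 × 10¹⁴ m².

Per unit area: Q = 180×10²¹ / (3.6×10¹⁴) = 5×10⁸ J/m²
Δh = αQ/(ρcₚ) = 2.2×10⁻⁴ × 5×10⁸ / (1025 × 3960) ≈ 0.02710 m

27.1 mm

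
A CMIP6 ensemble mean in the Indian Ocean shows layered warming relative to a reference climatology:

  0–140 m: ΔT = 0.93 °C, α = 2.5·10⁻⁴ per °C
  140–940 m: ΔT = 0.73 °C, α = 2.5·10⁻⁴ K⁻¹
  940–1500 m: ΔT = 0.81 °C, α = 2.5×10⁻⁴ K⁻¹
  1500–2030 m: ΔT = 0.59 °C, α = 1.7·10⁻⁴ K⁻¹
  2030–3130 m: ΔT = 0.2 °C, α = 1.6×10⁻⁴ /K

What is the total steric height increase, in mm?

about 380 mm

0–140 m: 140 × 0.93 × 2.5×10⁻⁴ = 0.03255 m
140–940 m: 800 × 0.73 × 2.5×10⁻⁴ = 0.14600 m
2.5×10⁻⁴ × 560 × 0.81 = 0.11340 m
1500–2030 m: 530 × 1.7×10⁻⁴ × 0.59 = 0.053159 m
0.2 × 1.6×10⁻⁴ × 1100 = 0.03520 m
Δh = 0.03255 + 0.14600 + 0.11340 + 0.053159 + 0.03520 = 0.380309 m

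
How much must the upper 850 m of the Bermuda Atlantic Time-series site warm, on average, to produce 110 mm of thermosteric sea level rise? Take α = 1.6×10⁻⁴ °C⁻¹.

ΔT = Δh/(αH) = 0.11 / (1.6×10⁻⁴ × 850) ≈ 0.8088 K

ΔT ≈ 0.809 K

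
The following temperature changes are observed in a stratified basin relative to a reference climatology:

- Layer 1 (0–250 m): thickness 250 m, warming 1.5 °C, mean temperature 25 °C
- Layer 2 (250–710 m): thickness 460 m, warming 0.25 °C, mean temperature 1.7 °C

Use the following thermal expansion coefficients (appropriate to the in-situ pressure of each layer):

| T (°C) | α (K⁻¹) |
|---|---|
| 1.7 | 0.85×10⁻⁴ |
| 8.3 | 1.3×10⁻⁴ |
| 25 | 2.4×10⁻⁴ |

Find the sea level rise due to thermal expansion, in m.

Layer 1 at 25 °C → α = 2.4×10⁻⁴ K⁻¹
Layer 2 at 1.7 °C → α = 0.85×10⁻⁴ K⁻¹
2.4×10⁻⁴ × 1.5 × 250 = 0.09000 m
Layer 2: 460 × 0.85×10⁻⁴ × 0.25 = 0.009775 m
Δh = 0.09000 + 0.009775 = 0.099775 m ≈ 0.10 m

Δh = 0.10 m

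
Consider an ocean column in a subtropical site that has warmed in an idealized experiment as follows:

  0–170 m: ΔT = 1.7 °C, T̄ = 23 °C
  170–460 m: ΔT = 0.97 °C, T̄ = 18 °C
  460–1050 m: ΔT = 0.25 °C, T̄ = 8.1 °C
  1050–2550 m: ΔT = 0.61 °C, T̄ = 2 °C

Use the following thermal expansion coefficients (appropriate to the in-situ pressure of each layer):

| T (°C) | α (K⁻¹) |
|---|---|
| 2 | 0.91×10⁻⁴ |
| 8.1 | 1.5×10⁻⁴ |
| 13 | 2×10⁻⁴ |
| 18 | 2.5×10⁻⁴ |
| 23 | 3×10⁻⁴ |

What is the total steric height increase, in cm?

Δh = 26 cm

Layer 1 at 23 °C → α = 3×10⁻⁴ K⁻¹
Layer 2 at 18 °C → α = 2.5×10⁻⁴ K⁻¹
Layer 3 at 8.1 °C → α = 1.5×10⁻⁴ K⁻¹
Layer 4 at 2 °C → α = 0.91×10⁻⁴ K⁻¹
170 × 1.7 × 3×10⁻⁴ = 0.08670 m
170–460 m: 0.97 × 2.5×10⁻⁴ × 290 = 0.070325 m
1.5×10⁻⁴ × 590 × 0.25 = 0.022125 m
Layer 4: 1500 × 0.91×10⁻⁴ × 0.61 = 0.083265 m
Δh = 0.08670 + 0.070325 + 0.022125 + 0.083265 = 0.262415 m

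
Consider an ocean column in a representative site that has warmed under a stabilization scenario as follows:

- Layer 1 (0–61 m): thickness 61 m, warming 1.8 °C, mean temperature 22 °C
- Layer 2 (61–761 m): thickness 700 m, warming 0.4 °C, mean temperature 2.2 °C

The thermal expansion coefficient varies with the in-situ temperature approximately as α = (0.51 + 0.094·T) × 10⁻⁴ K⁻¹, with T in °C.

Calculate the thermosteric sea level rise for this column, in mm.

Δh ≈ 48 mm

Layer 1: α = (0.51 + 0.094×22)×10⁻⁴ = 2.578×10⁻⁴ K⁻¹
Layer 2: α = (0.51 + 0.094×2.2)×10⁻⁴ = 0.7168×10⁻⁴ K⁻¹
Layer 1: 61 × 1.8 × 2.578×10⁻⁴ = 0.02830644 m
0.4 × 700 × 0.7168×10⁻⁴ = 0.0200704 m
Δh = 0.02830644 + 0.0200704 = 0.04837684 m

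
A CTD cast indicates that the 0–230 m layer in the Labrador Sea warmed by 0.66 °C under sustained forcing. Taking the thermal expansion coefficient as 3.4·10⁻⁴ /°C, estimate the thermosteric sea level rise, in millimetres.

Δh = αΔT·H = 3.4×10⁻⁴ × 0.66 × 230 = 0.051612 m

52 mm of thermosteric rise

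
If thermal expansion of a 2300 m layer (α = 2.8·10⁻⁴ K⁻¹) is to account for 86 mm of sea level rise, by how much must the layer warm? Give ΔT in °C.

about 0.13 °C

ΔT = Δh/(αH) = 0.086 / (2.8×10⁻⁴ × 2300) ≈ 0.1335 °C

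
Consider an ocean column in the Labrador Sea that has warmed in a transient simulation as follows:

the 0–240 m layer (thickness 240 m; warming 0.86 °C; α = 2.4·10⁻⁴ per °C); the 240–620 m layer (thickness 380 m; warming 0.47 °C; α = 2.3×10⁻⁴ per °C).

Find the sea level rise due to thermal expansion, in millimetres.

about 90.6 mm

0–240 m: 2.4×10⁻⁴ × 0.86 × 240 = 0.049536 m
Layer 2: 0.47 × 2.3×10⁻⁴ × 380 = 0.041078 m
Δh = 0.049536 + 0.041078 = 0.090614 m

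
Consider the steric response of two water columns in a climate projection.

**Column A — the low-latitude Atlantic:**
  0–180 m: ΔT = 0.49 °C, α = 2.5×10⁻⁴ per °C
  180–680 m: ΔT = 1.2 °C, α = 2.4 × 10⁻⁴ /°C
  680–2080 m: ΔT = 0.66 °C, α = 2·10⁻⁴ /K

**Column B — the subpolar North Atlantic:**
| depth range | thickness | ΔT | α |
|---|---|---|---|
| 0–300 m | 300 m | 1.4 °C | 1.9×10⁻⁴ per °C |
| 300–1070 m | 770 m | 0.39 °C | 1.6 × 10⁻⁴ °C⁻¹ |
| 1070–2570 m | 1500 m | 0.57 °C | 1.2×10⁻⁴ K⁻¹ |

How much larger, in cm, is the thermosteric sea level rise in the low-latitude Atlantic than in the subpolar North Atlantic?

A 2.5×10⁻⁴ × 0.49 × 180 = 0.02205 m
A 180–680 m: 500 × 2.4×10⁻⁴ × 1.2 = 0.14400 m
A 2×10⁻⁴ × 1400 × 0.66 = 0.18480 m
A total: 0.35085 m
B 1.9×10⁻⁴ × 1.4 × 300 = 0.07980 m
B 300–1070 m: 770 × 0.39 × 1.6×10⁻⁴ = 0.048048 m
B 0.57 × 1.2×10⁻⁴ × 1500 = 0.10260 m
B total: 0.230448 m
Difference: 0.35085 − 0.230448 = 0.120402 m

Δh_A − Δh_B ≈ 12.0 cm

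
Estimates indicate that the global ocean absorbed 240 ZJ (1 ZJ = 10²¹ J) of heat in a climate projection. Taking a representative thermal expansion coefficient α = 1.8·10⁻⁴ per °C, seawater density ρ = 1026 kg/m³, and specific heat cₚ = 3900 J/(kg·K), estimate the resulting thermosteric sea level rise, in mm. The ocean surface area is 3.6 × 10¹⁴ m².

Δh = 30.0 mm

Per unit area: Q = 240×10²¹ / (3.6×10¹⁴) ≈ 6.667×10⁸ J/m²
Δh = αQ/(ρcₚ) = 1.8×10⁻⁴ × 6.667×10⁸ / (1026 × 3900) ≈ 0.029991 m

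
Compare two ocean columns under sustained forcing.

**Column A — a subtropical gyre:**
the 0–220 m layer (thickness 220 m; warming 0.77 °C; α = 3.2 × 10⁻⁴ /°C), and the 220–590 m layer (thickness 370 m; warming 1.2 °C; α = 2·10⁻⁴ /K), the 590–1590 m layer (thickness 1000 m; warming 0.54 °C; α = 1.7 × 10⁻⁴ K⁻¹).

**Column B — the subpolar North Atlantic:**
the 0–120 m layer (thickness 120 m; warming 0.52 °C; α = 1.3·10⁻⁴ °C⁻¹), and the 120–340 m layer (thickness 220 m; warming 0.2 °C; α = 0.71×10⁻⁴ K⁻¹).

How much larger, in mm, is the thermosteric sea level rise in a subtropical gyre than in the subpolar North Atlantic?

Δh_A − Δh_B ≈ 224 mm

A Layer 1: 0.77 × 220 × 3.2×10⁻⁴ = 0.054208 m
A 1.2 × 370 × 2×10⁻⁴ = 0.08880 m
A Layer 3: 1.7×10⁻⁴ × 0.54 × 1000 = 0.09180 m
A total: 0.234808 m
B 0–120 m: 0.52 × 120 × 1.3×10⁻⁴ = 0.008112 m
B 0.2 × 220 × 0.71×10⁻⁴ = 0.003124 m
B total: 0.011236 m
Difference: 0.234808 − 0.011236 = 0.223572 m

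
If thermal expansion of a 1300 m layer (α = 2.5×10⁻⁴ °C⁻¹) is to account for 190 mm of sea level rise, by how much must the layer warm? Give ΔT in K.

ΔT = Δh/(αH) = 0.19 / (2.5×10⁻⁴ × 1300) ≈ 0.5846 K

0.58 K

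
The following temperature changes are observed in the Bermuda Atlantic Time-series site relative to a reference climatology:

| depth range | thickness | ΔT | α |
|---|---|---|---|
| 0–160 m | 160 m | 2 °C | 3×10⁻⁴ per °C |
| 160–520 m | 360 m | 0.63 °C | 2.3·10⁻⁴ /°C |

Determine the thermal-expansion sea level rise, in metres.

Δh ≈ 0.148 m

Layer 1: 160 × 3×10⁻⁴ × 2 = 0.09600 m
160–520 m: 2.3×10⁻⁴ × 0.63 × 360 = 0.052164 m
Δh = 0.09600 + 0.052164 = 0.148164 m ≈ 0.148 m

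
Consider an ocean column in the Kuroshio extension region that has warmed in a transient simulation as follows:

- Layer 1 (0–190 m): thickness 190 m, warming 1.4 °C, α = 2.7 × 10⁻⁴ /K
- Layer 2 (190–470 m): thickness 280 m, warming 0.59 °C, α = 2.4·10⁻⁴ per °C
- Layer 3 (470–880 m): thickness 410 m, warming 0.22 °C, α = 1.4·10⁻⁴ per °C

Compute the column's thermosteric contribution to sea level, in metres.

0–190 m: 2.7×10⁻⁴ × 190 × 1.4 = 0.07182 m
Layer 2: 280 × 2.4×10⁻⁴ × 0.59 = 0.039648 m
Layer 3: 410 × 0.22 × 1.4×10⁻⁴ = 0.012628 m
Δh = 0.07182 + 0.039648 + 0.012628 = 0.124096 m ≈ 0.12 m

Δh = 0.12 m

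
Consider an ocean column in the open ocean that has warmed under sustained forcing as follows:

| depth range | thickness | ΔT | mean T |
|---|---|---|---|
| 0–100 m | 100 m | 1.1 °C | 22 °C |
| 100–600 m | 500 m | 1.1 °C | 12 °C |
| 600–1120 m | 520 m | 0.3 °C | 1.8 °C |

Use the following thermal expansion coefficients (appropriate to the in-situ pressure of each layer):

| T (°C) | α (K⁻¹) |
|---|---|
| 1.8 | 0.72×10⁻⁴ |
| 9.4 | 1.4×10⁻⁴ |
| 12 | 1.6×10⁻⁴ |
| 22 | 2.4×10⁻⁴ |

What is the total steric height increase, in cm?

Layer 1 at 22 °C → α = 2.4×10⁻⁴ K⁻¹
Layer 2 at 12 °C → α = 1.6×10⁻⁴ K⁻¹
Layer 3 at 1.8 °C → α = 0.72×10⁻⁴ K⁻¹
0–100 m: 2.4×10⁻⁴ × 1.1 × 100 = 0.02640 m
100–600 m: 1.1 × 1.6×10⁻⁴ × 500 = 0.08800 m
600–1120 m: 520 × 0.72×10⁻⁴ × 0.3 = 0.011232 m
Δh = 0.02640 + 0.08800 + 0.011232 = 0.125632 m

about 12.6 cm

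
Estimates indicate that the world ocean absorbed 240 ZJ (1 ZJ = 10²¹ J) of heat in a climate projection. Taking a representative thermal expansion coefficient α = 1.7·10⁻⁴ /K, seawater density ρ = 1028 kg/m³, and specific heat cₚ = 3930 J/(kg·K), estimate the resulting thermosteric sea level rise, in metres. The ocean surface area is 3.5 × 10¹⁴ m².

Per unit area: Q = 240×10²¹ / (3.5×10¹⁴) ≈ 6.857×10⁸ J/m²
Δh = αQ/(ρcₚ) = 1.7×10⁻⁴ × 6.857×10⁸ / (1028 × 3930) ≈ 0.028853 m

0.029 m of thermosteric rise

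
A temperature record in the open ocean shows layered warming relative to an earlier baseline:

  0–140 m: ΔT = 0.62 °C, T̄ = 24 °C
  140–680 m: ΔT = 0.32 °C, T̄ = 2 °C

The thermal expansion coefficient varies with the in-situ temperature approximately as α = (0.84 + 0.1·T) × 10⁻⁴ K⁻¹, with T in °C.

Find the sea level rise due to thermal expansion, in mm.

about 46.1 mm

Layer 1: α = (0.84 + 0.1×24)×10⁻⁴ = 3.24×10⁻⁴ K⁻¹
Layer 2: α = (0.84 + 0.1×2)×10⁻⁴ = 1.04×10⁻⁴ K⁻¹
0–140 m: 0.62 × 3.24×10⁻⁴ × 140 = 0.0281232 m
1.04×10⁻⁴ × 540 × 0.32 = 0.0179712 m
Δh = 0.0281232 + 0.0179712 = 0.0460944 m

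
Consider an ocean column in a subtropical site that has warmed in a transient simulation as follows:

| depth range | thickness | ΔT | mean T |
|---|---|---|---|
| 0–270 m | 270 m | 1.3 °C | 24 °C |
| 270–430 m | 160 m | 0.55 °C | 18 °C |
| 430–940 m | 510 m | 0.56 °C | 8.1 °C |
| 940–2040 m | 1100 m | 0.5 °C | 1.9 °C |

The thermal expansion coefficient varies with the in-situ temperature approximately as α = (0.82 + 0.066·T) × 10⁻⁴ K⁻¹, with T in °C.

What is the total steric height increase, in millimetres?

Layer 1: α = (0.82 + 0.066×24)×10⁻⁴ = 2.404×10⁻⁴ K⁻¹
Layer 2: α = (0.82 + 0.066×18)×10⁻⁴ = 2.008×10⁻⁴ K⁻¹
Layer 3: α = (0.82 + 0.066×8.1)×10⁻⁴ = 1.3546×10⁻⁴ K⁻¹
Layer 4: α = (0.82 + 0.066×1.9)×10⁻⁴ = 0.9454×10⁻⁴ K⁻¹
270 × 2.404×10⁻⁴ × 1.3 = 0.0843804 m
0.55 × 2.008×10⁻⁴ × 160 = 0.0176704 m
Layer 3: 1.3546×10⁻⁴ × 0.56 × 510 = 0.038687376 m
1100 × 0.9454×10⁻⁴ × 0.5 = 0.051997 m
Δh = 0.0843804 + 0.0176704 + 0.038687376 + 0.051997 = 0.192735176 m ≈ 193 mm

193 mm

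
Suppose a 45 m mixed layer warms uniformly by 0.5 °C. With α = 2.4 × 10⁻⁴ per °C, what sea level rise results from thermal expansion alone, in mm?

5.4 mm of thermosteric rise

Δh = αΔT·H = 2.4×10⁻⁴ × 0.5 × 45 = 0.00540 m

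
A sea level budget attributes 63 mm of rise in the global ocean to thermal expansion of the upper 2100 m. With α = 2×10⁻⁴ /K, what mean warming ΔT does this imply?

ΔT ≈ 0.150 K

ΔT = Δh/(αH) = 0.063 / (2×10⁻⁴ × 2100) = 0.1500 K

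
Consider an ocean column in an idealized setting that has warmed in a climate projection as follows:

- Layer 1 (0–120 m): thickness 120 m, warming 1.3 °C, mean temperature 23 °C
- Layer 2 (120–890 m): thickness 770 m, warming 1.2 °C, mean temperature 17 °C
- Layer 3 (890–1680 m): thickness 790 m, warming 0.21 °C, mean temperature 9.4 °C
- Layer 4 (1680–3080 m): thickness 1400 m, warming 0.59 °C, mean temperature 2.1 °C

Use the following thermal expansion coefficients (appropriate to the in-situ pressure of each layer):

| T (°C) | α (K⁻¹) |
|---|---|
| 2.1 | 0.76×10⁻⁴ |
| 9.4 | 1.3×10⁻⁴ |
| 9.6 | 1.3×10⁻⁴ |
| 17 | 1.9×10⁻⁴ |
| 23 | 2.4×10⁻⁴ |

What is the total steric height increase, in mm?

Δh ≈ 297 mm

Layer 1 at 23 °C → α = 2.4×10⁻⁴ K⁻¹
Layer 2 at 17 °C → α = 1.9×10⁻⁴ K⁻¹
Layer 3 at 9.4 °C → α = 1.3×10⁻⁴ K⁻¹
Layer 4 at 2.1 °C → α = 0.76×10⁻⁴ K⁻¹
2.4×10⁻⁴ × 1.3 × 120 = 0.03744 m
Layer 2: 770 × 1.9×10⁻⁴ × 1.2 = 0.17556 m
0.21 × 1.3×10⁻⁴ × 790 = 0.021567 m
1680–3080 m: 0.76×10⁻⁴ × 0.59 × 1400 = 0.062776 m
Δh = 0.03744 + 0.17556 + 0.021567 + 0.062776 = 0.297343 m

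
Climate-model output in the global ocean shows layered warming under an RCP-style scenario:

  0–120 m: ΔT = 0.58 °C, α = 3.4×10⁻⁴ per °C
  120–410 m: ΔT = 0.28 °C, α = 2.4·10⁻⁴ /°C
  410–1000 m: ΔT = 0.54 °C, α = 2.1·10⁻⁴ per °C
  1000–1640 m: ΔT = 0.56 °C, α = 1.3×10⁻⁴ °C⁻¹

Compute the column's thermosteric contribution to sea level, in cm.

0.58 × 120 × 3.4×10⁻⁴ = 0.023664 m
120–410 m: 0.28 × 290 × 2.4×10⁻⁴ = 0.019488 m
410–1000 m: 590 × 0.54 × 2.1×10⁻⁴ = 0.066906 m
1000–1640 m: 1.3×10⁻⁴ × 0.56 × 640 = 0.046592 m
Δh = 0.023664 + 0.019488 + 0.066906 + 0.046592 = 0.15665 m

15.7 cm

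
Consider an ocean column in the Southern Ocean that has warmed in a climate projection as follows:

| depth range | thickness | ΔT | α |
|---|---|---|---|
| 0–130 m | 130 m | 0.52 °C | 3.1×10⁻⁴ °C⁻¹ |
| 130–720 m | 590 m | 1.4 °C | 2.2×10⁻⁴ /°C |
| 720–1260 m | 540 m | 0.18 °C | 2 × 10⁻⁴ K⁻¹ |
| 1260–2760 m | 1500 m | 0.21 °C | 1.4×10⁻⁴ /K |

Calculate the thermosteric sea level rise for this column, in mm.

Δh = 266 mm

3.1×10⁻⁴ × 0.52 × 130 = 0.020956 m
130–720 m: 590 × 1.4 × 2.2×10⁻⁴ = 0.18172 m
720–1260 m: 0.18 × 540 × 2×10⁻⁴ = 0.01944 m
1260–2760 m: 0.21 × 1.4×10⁻⁴ × 1500 = 0.04410 m
Δh = 0.020956 + 0.18172 + 0.01944 + 0.04410 = 0.266216 m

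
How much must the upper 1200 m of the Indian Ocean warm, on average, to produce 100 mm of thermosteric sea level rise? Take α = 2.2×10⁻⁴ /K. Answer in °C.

ΔT = Δh/(αH) = 0.1 / (2.2×10⁻⁴ × 1200) ≈ 0.3788 °C

ΔT ≈ 0.379 °C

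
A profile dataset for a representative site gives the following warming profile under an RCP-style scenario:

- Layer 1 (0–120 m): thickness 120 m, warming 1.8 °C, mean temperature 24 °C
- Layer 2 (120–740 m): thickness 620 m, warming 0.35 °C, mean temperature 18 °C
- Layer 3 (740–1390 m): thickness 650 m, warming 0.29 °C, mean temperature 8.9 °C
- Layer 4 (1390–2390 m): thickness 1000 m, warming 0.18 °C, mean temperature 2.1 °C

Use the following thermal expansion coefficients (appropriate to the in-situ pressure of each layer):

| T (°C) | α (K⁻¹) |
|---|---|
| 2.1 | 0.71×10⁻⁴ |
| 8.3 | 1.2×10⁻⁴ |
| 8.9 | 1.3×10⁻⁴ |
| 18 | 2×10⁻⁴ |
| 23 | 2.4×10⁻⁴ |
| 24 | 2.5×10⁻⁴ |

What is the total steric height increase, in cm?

Layer 1 at 24 °C → α = 2.5×10⁻⁴ K⁻¹
Layer 2 at 18 °C → α = 2×10⁻⁴ K⁻¹
Layer 3 at 8.9 °C → α = 1.3×10⁻⁴ K⁻¹
Layer 4 at 2.1 °C → α = 0.71×10⁻⁴ K⁻¹
0–120 m: 1.8 × 2.5×10⁻⁴ × 120 = 0.05400 m
Layer 2: 620 × 0.35 × 2×10⁻⁴ = 0.04340 m
740–1390 m: 650 × 1.3×10⁻⁴ × 0.29 = 0.024505 m
Layer 4: 0.18 × 0.71×10⁻⁴ × 1000 = 0.01278 m
Δh = 0.05400 + 0.04340 + 0.024505 + 0.01278 = 0.134685 m ≈ 13.5 cm

Δh ≈ 13.5 cm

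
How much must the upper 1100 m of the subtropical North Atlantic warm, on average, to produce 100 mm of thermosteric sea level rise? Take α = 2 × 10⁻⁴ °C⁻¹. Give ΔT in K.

ΔT = Δh/(αH) = 0.1 / (2×10⁻⁴ × 1100) ≈ 0.4545 K

ΔT ≈ 0.45 K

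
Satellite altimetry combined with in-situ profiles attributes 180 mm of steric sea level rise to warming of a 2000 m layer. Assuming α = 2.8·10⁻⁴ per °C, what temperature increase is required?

ΔT = Δh/(αH) = 0.18 / (2.8×10⁻⁴ × 2000) ≈ 0.3214 °C

ΔT ≈ 0.321 °C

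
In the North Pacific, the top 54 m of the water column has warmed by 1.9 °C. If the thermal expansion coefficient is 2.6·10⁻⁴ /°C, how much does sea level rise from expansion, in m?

0.0267 m of thermosteric rise

Δh = αΔT·H = 2.6×10⁻⁴ × 1.9 × 54 = 0.026676 m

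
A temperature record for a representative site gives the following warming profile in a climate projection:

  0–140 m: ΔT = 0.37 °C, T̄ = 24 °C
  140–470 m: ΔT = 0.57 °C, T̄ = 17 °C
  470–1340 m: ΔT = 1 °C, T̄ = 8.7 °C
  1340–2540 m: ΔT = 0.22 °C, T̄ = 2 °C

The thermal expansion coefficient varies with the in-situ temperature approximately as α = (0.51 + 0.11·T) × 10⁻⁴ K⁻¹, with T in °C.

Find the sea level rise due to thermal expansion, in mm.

208 mm of thermosteric rise

Layer 1: α = (0.51 + 0.11×24)×10⁻⁴ = 3.15×10⁻⁴ K⁻¹
Layer 2: α = (0.51 + 0.11×17)×10⁻⁴ = 2.38×10⁻⁴ K⁻¹
Layer 3: α = (0.51 + 0.11×8.7)×10⁻⁴ = 1.467×10⁻⁴ K⁻¹
Layer 4: α = (0.51 + 0.11×2)×10⁻⁴ = 0.73×10⁻⁴ K⁻¹
0.37 × 3.15×10⁻⁴ × 140 = 0.016317 m
0.57 × 330 × 2.38×10⁻⁴ = 0.0447678 m
Layer 3: 870 × 1 × 1.467×10⁻⁴ = 0.127629 m
0.73×10⁻⁴ × 0.22 × 1200 = 0.019272 m
Δh = 0.016317 + 0.0447678 + 0.127629 + 0.019272 = 0.2079858 m ≈ 208 mm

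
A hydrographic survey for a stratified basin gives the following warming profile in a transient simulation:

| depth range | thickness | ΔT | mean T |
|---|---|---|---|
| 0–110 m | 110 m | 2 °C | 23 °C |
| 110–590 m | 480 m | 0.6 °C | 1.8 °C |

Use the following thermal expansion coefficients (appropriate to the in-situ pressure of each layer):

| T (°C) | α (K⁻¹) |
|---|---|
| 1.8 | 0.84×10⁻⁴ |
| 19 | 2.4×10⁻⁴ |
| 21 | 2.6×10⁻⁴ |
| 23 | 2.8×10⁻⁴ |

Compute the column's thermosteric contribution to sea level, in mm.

Δh = 86 mm

Layer 1 at 23 °C → α = 2.8×10⁻⁴ K⁻¹
Layer 2 at 1.8 °C → α = 0.84×10⁻⁴ K⁻¹
Layer 1: 2.8×10⁻⁴ × 110 × 2 = 0.06160 m
0.6 × 480 × 0.84×10⁻⁴ = 0.024192 m
Δh = 0.06160 + 0.024192 = 0.085792 m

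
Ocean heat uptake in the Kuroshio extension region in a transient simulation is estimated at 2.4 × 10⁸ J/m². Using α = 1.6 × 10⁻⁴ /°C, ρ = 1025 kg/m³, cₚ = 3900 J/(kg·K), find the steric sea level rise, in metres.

0.00961 m

Δh = αQ/(ρcₚ) = 1.6×10⁻⁴ × 2.4×10⁸ / (1025 × 3900) ≈ 0.009606 m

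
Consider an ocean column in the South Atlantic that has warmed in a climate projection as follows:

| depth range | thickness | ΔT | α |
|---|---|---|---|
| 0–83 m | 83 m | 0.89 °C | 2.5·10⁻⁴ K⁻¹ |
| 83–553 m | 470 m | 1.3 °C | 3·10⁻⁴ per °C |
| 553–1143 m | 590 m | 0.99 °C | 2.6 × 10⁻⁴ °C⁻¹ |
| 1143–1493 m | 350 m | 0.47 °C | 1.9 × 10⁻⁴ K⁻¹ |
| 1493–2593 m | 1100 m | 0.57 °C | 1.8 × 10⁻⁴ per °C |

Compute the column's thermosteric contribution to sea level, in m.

about 0.498 m

0–83 m: 83 × 0.89 × 2.5×10⁻⁴ = 0.0184675 m
83–553 m: 1.3 × 470 × 3×10⁻⁴ = 0.18330 m
Layer 3: 590 × 0.99 × 2.6×10⁻⁴ = 0.151866 m
1143–1493 m: 1.9×10⁻⁴ × 0.47 × 350 = 0.031255 m
1.8×10⁻⁴ × 1100 × 0.57 = 0.11286 m
Δh = 0.0184675 + 0.18330 + 0.151866 + 0.031255 + 0.11286 = 0.4977485 m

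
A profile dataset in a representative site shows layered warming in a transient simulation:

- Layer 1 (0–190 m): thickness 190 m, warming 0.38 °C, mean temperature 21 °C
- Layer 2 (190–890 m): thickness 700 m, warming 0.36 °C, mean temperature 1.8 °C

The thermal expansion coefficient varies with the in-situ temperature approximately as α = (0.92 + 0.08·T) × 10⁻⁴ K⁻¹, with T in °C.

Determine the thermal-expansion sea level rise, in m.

Δh = 0.0456 m

Layer 1: α = (0.92 + 0.08×21)×10⁻⁴ = 2.6×10⁻⁴ K⁻¹
Layer 2: α = (0.92 + 0.08×1.8)×10⁻⁴ = 1.064×10⁻⁴ K⁻¹
Layer 1: 0.38 × 2.6×10⁻⁴ × 190 = 0.018772 m
Layer 2: 700 × 0.36 × 1.064×10⁻⁴ = 0.0268128 m
Δh = 0.018772 + 0.0268128 = 0.0455848 m ≈ 0.0456 m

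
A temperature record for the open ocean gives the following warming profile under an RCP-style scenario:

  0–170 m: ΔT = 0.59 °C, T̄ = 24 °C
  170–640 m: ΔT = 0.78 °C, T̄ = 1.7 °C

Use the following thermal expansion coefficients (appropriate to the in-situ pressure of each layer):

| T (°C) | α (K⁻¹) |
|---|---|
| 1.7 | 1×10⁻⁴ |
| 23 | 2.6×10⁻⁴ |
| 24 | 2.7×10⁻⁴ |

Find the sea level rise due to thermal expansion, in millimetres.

Δh = 63.7 mm

Layer 1 at 24 °C → α = 2.7×10⁻⁴ K⁻¹
Layer 2 at 1.7 °C → α = 1×10⁻⁴ K⁻¹
Layer 1: 170 × 0.59 × 2.7×10⁻⁴ = 0.027081 m
Layer 2: 0.78 × 1×10⁻⁴ × 470 = 0.03666 m
Δh = 0.027081 + 0.03666 = 0.063741 m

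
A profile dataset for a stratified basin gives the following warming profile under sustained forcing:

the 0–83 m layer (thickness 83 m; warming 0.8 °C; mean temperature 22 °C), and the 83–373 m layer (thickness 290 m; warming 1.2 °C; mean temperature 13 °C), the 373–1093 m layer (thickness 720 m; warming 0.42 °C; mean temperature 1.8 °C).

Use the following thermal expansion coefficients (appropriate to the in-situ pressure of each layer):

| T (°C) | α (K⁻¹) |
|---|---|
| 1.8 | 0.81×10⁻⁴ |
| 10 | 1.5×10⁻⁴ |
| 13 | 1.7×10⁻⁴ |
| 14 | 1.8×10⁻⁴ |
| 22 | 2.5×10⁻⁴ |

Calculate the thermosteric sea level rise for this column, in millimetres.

Δh ≈ 100 mm

Layer 1 at 22 °C → α = 2.5×10⁻⁴ K⁻¹
Layer 2 at 13 °C → α = 1.7×10⁻⁴ K⁻¹
Layer 3 at 1.8 °C → α = 0.81×10⁻⁴ K⁻¹
83 × 2.5×10⁻⁴ × 0.8 = 0.01660 m
Layer 2: 1.2 × 290 × 1.7×10⁻⁴ = 0.05916 m
Layer 3: 720 × 0.42 × 0.81×10⁻⁴ = 0.0244944 m
Δh = 0.01660 + 0.05916 + 0.0244944 = 0.1002544 m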